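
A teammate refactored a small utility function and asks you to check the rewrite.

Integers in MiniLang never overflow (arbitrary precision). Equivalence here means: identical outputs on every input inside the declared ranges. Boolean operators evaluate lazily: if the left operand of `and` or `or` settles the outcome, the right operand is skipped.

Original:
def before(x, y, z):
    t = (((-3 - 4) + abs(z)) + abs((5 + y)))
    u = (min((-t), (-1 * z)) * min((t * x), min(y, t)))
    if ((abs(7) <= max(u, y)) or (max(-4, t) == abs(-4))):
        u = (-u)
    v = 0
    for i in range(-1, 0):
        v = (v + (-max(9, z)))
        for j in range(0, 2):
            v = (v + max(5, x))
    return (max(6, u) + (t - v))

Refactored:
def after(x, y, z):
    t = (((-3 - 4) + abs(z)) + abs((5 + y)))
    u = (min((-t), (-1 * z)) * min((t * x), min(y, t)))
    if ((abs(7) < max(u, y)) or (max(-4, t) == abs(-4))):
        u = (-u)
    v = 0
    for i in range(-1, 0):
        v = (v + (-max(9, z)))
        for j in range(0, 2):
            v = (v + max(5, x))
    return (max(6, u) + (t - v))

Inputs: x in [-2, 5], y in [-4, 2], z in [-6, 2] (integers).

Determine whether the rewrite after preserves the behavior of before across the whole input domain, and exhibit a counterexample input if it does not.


The suspicious edit (`(abs(7) <= max(u, y))` became `(abs(7) < max(u, y))`) never changes the result for any input inside the declared domain.
Tracing x=2, y=2, z=0: before: t = 0; u = 0; ((abs(7) <= max(u, y)) or (max(-4, t) == abs(-4))) -> false; v = 0; [i=-1]; v = -9; [j=0]; v = -4; [j=1]; v = 1; return 5 | after: t = 0; u = 0; ((abs(7) < max(u, y)) or (max(-4, t) == abs(-4))) -> false; v = 0; [i=-1]; v = -9; [j=0]; v = -4; [j=1]; v = 1; return 5 — matching result 5.
Across all 504 domain points the two functions coincide.
verdict: equivalent


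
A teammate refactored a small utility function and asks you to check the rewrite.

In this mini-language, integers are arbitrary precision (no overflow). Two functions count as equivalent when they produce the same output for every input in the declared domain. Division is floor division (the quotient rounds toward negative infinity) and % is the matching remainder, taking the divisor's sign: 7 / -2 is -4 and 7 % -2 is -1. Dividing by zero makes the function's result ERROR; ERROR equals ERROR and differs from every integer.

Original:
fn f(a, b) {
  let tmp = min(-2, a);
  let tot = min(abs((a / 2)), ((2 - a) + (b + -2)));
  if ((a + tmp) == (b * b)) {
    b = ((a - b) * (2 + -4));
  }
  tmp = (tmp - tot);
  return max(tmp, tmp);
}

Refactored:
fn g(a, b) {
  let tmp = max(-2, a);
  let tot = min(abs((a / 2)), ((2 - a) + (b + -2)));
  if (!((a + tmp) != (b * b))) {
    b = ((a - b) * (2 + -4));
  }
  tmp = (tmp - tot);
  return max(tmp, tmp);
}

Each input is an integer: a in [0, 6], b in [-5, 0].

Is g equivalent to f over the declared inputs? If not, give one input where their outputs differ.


Not equivalent: a=0, b=-5 separates them (3 vs 5).
f: tmp = -2; tot = -5; ((a + tmp) == (b * b)) -> false; tmp = 3; return 3
g: tmp = 0; tot = -5; (!((a + tmp) != (b * b))) -> false; tmp = 5; return 5
verdict: not equivalent; witness: a=0, b=-5


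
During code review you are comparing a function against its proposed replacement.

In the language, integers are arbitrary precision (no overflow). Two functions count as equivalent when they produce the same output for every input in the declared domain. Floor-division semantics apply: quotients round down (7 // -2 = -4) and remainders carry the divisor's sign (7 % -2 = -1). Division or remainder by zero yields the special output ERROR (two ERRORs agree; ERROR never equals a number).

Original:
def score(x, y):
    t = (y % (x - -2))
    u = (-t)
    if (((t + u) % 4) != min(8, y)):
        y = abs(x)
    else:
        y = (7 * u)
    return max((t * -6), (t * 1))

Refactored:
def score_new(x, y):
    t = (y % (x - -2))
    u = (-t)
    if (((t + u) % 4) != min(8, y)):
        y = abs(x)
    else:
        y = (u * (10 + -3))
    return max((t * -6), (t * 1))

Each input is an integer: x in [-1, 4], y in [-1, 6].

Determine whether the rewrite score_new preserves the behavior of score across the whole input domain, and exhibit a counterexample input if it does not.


The two versions differ — the changes include arithmetic usage differs; constant usage differs.
Spot check at x=1, y=0 — score: t=0, then u=0, then (((t + u) % 4) != min(8, y)) is false, then y=0, then returns 0. score_new: t=0, then u=0, then (((t + u) % 4) != min(8, y)) is false, then y=0, then returns 0. Both give 0.
Every one of the 48 inputs gives matching results.
verdict: equivalent


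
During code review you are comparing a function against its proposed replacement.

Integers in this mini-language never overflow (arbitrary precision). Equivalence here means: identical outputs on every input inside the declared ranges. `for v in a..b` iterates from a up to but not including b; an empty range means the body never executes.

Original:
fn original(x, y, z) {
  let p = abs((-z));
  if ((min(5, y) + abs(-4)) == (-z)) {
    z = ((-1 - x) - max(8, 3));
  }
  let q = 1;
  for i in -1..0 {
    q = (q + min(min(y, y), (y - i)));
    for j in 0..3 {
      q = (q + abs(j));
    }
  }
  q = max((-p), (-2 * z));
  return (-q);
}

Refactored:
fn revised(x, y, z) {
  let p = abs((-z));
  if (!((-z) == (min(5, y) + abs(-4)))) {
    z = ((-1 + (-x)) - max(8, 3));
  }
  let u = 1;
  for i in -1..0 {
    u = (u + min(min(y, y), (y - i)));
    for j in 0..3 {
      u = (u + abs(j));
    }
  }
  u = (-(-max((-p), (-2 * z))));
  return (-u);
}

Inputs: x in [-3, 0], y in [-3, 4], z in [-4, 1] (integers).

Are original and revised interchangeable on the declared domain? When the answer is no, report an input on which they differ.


Take x=-3, y=-3, z=-4.
original: p := 4 | ((min(5, y) + abs(-4)) == (-z)): false | q := 1 | iter i=-1: | q := -2 | iter j=0: | q := -2 | iter j=1: | q := -1 | iter j=2: | q := 1 | q := 8 | result -8
revised: p := 4 | (!((-z) == (min(5, y) + abs(-4)))): true | z := -6 | u := 1 | iter i=-1: | u := -2 | iter j=0: | u := -2 | iter j=1: | u := -1 | iter j=2: | u := 1 | u := 12 | result -12
-8 vs -12 — the two versions disagree here.
verdict: not equivalent; witness: x=-3, y=-3, z=-4


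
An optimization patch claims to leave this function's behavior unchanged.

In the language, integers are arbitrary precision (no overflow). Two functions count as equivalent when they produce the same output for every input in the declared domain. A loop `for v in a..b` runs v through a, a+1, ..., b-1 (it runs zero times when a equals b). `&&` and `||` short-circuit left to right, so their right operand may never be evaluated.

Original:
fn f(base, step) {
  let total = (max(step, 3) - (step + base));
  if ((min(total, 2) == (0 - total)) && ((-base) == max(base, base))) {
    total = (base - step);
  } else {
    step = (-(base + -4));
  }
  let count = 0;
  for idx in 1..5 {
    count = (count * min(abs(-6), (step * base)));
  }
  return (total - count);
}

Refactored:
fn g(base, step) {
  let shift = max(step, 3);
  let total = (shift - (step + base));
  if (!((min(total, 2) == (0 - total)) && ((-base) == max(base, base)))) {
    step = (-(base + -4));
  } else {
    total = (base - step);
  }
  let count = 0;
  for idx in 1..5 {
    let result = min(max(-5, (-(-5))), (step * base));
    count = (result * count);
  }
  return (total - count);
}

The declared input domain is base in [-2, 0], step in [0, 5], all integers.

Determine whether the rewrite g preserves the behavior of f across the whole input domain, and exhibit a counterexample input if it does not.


Equivalent. The suspicious edit (`-6` became `-5`) never changes the result for any input inside the declared domain.
Every one of the 18 inputs gives matching results.
Spot check at base=0, step=5 — f: total becomes 0; next ((min(total, 2) == (0 - total)) && ((-base) == max(base, base))) evaluates to true; next total becomes -5; next count becomes 0; next at idx=1:; next count becomes 0; next at idx=2:; next count becomes 0; next at idx=3:; next count becomes 0; next at idx=4:; next count becomes 0; next final value -5. g: shift becomes 5; next total becomes 0; next (!((min(total, 2) == (0 - total)) && ((-base) == max(base, base)))) evaluates to false; next total becomes -5; next count becomes 0; next at idx=1:; next result becomes 0; next count becomes 0; next at idx=2:; next result becomes 0; next count becomes 0; next at idx=3:; next result becomes 0; next count becomes 0; next at idx=4:; next result becomes 0; next count becomes 0; next final value -5. Both give -5.
verdict: equivalent


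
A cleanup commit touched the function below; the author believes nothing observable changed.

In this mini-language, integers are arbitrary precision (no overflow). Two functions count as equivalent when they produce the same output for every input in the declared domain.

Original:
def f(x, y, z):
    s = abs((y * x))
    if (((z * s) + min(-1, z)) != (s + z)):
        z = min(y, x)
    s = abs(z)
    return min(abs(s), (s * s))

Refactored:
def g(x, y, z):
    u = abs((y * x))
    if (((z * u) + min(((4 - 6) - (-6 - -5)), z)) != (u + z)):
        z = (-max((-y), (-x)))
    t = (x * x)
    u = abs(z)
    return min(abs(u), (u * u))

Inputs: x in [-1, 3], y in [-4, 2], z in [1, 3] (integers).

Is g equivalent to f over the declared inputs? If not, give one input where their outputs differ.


Although min/max/abs usage differs; arithmetic usage differs; constant usage differs; local variable names differ; statement counts differ, 105/105 inputs agree.
verdict: equivalent


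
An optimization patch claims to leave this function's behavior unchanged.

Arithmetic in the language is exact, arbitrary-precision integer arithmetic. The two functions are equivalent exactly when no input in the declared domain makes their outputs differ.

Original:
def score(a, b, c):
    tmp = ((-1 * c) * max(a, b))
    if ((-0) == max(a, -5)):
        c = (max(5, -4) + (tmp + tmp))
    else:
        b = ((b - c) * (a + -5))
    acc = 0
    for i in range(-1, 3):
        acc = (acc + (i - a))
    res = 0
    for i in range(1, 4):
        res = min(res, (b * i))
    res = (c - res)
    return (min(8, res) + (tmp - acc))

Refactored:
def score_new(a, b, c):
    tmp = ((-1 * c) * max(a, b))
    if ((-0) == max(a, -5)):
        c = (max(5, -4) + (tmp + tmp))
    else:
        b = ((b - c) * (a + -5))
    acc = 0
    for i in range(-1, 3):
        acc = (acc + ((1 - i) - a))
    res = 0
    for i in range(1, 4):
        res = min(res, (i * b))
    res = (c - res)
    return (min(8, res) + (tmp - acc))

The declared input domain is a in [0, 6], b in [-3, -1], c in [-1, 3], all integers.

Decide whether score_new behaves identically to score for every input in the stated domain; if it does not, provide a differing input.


Comparing the listings, the differences include: arithmetic usage differs, constant usage differs.
Tracing a=2, b=-1, c=2: score: tmp = -4; ((-0) == max(a, -5)) -> false; b = 9; acc = 0; [i=-1]; acc = -3; [i=0]; acc = -5; [i=1]; acc = -6; [i=2]; acc = -6; res = 0; [i=1]; res = 0; [i=2]; res = 0; [i=3]; res = 0; res = 2; return 4 | score_new: tmp = -4; ((-0) == max(a, -5)) -> false; b = 9; acc = 0; [i=-1]; acc = 0; [i=0]; acc = -1; [i=1]; acc = -3; [i=2]; acc = -6; res = 0; [i=1]; res = 0; [i=2]; res = 0; [i=3]; res = 0; res = 2; return 4 — matching result 4.
Across all 105 domain points the two functions coincide.
verdict: equivalent


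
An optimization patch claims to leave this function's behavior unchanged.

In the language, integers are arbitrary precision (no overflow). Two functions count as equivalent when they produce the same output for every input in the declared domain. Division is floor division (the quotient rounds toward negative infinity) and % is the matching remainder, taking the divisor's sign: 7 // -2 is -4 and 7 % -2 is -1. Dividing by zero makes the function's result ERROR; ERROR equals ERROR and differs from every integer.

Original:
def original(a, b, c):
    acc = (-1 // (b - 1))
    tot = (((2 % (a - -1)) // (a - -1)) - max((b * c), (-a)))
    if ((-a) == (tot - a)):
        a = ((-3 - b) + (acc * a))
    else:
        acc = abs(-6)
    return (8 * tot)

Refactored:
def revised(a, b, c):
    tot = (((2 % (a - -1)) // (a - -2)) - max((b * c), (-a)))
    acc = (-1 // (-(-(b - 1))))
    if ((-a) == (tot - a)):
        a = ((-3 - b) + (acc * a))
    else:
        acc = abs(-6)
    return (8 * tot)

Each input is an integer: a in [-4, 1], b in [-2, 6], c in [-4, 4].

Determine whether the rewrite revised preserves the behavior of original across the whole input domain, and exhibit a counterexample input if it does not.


The rewrite breaks on a=-2, b=-2, c=-4, where the results are -64 and ERROR.
original: acc = 0; tot = -8; ((-a) == (tot - a)) -> false; acc = 6; return -64
revised: division by zero -> ERROR
verdict: not equivalent; witness: a=-2, b=-2, c=-4


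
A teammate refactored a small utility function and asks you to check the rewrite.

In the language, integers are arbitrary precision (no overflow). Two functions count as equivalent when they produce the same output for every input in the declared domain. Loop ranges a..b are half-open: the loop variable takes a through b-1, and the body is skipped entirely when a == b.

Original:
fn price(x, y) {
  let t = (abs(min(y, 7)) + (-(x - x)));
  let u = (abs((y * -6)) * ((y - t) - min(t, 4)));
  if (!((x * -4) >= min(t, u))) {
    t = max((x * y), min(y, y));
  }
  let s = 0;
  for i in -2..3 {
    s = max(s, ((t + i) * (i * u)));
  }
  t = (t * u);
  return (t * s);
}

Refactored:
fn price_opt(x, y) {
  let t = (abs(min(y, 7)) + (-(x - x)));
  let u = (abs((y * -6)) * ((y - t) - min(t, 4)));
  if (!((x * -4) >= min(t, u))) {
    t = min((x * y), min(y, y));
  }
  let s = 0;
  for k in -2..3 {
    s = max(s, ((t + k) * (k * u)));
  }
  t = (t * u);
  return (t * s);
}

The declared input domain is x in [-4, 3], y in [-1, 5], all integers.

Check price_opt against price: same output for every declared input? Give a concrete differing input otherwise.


At x=2, y=1: price gives -72, price_opt gives 0.
verdict: not equivalent; witness: x=2, y=1


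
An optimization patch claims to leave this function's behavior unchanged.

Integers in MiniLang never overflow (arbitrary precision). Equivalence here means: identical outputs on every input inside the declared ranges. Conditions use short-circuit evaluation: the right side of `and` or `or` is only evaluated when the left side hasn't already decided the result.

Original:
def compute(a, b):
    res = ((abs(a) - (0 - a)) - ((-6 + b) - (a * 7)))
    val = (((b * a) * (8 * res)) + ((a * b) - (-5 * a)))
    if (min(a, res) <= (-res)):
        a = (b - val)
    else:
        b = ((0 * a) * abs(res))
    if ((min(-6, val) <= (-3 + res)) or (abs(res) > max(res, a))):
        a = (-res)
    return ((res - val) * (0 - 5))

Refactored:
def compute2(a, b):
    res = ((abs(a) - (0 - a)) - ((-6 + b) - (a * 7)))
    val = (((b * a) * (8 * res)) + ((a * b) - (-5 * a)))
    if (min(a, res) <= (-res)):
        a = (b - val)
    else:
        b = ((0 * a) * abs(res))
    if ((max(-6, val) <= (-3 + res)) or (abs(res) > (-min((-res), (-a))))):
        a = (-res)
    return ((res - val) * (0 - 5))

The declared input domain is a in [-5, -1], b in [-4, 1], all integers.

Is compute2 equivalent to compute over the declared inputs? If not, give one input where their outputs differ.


Although `min(-6, val)` became `max(-6, val)`, no input in the stated domain can expose it.
Tracing a=-1, b=-2: compute: res := 1 | val := 13 | (min(a, res) <= (-res)): true | a := -15 | ((min(-6, val) <= (-3 + res)) or (abs(res) > max(res, a))): true | a := -1 | result 60 | compute2: res := 1 | val := 13 | (min(a, res) <= (-res)): true | a := -15 | ((max(-6, val) <= (-3 + res)) or (abs(res) > (-min((-res), (-a))))): false | result 60 — matching result 60.
Across all 30 domain points the two functions coincide.
verdict: equivalent


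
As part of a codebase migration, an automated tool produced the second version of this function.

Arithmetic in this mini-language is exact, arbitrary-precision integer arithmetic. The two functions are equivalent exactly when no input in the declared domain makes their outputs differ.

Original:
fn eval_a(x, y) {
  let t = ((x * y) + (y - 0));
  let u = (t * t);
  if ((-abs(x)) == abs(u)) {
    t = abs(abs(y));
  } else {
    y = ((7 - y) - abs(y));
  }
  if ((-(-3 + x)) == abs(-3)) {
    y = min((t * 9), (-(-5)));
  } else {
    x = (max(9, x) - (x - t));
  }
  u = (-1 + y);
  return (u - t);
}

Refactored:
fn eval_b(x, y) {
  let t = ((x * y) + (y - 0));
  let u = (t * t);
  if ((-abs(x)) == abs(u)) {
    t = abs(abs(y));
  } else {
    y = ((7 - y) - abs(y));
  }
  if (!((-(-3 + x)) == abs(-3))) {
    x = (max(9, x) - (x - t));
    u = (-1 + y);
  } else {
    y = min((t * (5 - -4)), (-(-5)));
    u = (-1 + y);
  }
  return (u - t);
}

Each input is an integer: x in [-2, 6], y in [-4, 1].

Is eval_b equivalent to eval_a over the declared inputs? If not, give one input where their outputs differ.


The two are interchangeable: arithmetic usage differs; also boolean connective usage differs; also statement counts differ; also constant usage differs, and every declared input agrees.
Spot check at x=6, y=0 — eval_a: t becomes 0; next u becomes 0; next ((-abs(x)) == abs(u)) evaluates to false; next y becomes 7; next ((-(-3 + x)) == abs(-3)) evaluates to false; next x becomes 3; next u becomes 6; next final value 6. eval_b: t becomes 0; next u becomes 0; next ((-abs(x)) == abs(u)) evaluates to false; next y becomes 7; next (!((-(-3 + x)) == abs(-3))) evaluates to true; next x becomes 3; next u becomes 6; next final value 6. Both give 6.
Across all 54 domain points the two functions coincide.
verdict: equivalent


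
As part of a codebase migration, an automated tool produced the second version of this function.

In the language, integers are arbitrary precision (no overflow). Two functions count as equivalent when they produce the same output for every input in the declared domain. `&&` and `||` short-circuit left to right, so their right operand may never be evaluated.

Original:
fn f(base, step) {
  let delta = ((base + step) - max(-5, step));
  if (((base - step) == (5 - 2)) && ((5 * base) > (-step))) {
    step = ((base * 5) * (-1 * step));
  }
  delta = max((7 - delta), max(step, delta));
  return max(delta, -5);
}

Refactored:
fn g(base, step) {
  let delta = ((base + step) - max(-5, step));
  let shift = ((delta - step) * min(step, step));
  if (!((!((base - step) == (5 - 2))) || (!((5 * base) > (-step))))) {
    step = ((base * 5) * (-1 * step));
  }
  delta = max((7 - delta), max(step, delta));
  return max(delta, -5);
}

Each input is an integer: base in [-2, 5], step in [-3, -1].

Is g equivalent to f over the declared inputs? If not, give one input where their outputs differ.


Side by side, the visible changes include: min/max/abs usage differs, plus statement counts differ, plus boolean connective usage differs, plus local variable names differ, plus arithmetic usage differs.
Tracing base=5, step=-3: f: delta = 5; (((base - step) == (5 - 2)) && ((5 * base) > (-step))) -> false; delta = 5; return 5 | g: delta = 5; shift = -24; (!((!((base - step) == (5 - 2))) || (!((5 * base) > (-step))))) -> false; delta = 5; return 5 — matching result 5.
An exhaustive pass over the 24 declared inputs shows identical outputs.
verdict: equivalent


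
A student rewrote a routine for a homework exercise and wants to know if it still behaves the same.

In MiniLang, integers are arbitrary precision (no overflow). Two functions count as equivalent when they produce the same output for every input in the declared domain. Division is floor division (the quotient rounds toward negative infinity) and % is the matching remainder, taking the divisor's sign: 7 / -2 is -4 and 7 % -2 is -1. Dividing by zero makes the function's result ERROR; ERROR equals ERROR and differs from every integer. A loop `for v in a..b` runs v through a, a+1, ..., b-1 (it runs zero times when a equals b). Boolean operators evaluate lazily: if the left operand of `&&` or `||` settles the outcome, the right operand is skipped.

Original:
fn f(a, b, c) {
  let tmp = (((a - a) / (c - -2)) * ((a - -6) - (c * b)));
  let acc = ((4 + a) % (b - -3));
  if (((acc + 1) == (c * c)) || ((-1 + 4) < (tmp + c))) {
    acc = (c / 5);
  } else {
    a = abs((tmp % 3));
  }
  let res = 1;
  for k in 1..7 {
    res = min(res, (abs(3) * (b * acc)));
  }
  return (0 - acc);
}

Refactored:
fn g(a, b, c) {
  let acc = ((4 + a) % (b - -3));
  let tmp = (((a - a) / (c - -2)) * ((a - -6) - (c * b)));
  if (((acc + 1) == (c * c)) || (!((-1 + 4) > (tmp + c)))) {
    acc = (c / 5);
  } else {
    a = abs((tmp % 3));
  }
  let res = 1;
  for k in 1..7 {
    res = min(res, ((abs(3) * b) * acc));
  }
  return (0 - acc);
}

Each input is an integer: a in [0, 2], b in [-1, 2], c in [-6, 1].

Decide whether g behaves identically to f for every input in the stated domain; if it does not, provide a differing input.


Whatever the rewrite altered, no input in the stated domain can expose a difference.
One worked example (a=1, b=2, c=-2) — f: a zero divisor aborts: ERROR; g: acc=0, then a zero divisor aborts: ERROR; agreement on ERROR.
An exhaustive pass over the 96 declared inputs shows identical outputs.
verdict: equivalent


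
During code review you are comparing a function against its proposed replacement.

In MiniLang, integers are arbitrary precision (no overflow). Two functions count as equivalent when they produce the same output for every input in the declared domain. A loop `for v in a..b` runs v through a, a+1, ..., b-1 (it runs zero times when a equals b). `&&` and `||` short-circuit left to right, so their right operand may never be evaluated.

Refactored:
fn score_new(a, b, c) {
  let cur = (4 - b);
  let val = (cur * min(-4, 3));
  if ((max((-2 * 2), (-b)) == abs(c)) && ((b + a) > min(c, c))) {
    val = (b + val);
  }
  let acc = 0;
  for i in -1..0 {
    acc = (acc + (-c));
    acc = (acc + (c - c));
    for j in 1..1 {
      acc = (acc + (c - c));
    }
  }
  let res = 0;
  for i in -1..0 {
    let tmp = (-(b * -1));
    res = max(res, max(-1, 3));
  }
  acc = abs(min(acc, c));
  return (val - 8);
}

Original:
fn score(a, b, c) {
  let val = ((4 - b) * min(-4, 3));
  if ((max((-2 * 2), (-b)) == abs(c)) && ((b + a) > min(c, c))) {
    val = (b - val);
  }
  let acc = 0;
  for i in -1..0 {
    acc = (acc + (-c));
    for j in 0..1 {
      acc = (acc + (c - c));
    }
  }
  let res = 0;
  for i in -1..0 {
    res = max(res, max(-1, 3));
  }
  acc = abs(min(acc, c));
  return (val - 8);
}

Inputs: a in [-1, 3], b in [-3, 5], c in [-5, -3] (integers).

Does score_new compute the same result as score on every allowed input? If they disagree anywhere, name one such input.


Try a=1, b=-3, c=-3.
score: val=-28, then ((max((-2 * 2), (-b)) == abs(c)) && ((b + a) > min(c, c))) is true, then val=25, then acc=0, then (i=-1), then acc=3, then (j=0), then acc=3, then res=0, then (i=-1), then res=3, then acc=3, then returns 17
score_new: cur=7, then val=-28, then ((max((-2 * 2), (-b)) == abs(c)) && ((b + a) > min(c, c))) is true, then val=-31, then acc=0, then (i=-1), then acc=3, then acc=3, then the loop over j runs zero times, then res=0, then (i=-1), then tmp=-3, then res=3, then acc=3, then returns -39
17 against -39: the behavior changed.
verdict: not equivalent; witness: a=1, b=-3, c=-3


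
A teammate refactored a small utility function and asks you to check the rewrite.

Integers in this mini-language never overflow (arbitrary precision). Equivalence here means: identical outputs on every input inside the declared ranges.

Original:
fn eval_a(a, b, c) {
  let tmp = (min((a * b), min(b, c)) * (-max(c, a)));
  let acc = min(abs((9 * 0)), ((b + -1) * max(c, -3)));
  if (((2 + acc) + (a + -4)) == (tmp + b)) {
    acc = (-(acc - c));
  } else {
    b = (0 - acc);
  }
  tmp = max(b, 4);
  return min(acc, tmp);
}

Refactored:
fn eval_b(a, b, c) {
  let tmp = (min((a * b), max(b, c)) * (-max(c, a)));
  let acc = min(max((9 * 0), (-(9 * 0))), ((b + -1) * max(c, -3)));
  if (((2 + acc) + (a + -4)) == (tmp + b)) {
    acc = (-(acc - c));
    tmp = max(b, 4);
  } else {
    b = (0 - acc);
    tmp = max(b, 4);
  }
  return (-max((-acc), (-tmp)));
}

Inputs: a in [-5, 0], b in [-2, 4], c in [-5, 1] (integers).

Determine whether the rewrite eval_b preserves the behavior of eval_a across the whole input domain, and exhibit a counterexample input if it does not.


a=-3, b=-1, c=-2 yields -2 from eval_a but 0 from eval_b.
verdict: not equivalent; witness: a=-3, b=-1, c=-2


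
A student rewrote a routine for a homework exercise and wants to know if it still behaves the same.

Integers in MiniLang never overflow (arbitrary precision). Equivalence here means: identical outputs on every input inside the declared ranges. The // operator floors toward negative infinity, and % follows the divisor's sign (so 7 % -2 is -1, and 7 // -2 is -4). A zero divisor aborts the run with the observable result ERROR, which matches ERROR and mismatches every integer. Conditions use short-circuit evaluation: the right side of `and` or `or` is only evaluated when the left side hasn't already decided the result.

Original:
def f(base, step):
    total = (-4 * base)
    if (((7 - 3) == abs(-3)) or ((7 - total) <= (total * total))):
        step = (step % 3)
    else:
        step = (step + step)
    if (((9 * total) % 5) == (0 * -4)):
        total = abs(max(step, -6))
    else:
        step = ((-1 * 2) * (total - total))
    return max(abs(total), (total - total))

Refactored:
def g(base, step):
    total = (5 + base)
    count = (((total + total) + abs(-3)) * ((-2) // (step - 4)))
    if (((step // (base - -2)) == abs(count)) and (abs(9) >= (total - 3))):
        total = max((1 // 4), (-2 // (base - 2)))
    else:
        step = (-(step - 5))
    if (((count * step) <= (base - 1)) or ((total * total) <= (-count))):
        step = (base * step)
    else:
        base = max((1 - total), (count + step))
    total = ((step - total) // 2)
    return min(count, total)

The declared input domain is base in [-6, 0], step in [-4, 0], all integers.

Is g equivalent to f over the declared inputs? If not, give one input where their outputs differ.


Not equivalent: base=-6, step=-4 separates them (24 vs 0).
f: total becomes 24; next (((7 - 3) == abs(-3)) or ((7 - total) <= (total * total))) evaluates to true; next step becomes 2; next (((9 * total) % 5) == (0 * -4)) evaluates to false; next step becomes 0; next final value 24
g: total becomes -1; next count becomes 0; next (((step // (base - -2)) == abs(count)) and (abs(9) >= (total - 3))) evaluates to false; next step becomes 9; next (((count * step) <= (base - 1)) or ((total * total) <= (-count))) evaluates to false; next base becomes 9; next total becomes 5; next final value 0
verdict: not equivalent; witness: base=-6, step=-4


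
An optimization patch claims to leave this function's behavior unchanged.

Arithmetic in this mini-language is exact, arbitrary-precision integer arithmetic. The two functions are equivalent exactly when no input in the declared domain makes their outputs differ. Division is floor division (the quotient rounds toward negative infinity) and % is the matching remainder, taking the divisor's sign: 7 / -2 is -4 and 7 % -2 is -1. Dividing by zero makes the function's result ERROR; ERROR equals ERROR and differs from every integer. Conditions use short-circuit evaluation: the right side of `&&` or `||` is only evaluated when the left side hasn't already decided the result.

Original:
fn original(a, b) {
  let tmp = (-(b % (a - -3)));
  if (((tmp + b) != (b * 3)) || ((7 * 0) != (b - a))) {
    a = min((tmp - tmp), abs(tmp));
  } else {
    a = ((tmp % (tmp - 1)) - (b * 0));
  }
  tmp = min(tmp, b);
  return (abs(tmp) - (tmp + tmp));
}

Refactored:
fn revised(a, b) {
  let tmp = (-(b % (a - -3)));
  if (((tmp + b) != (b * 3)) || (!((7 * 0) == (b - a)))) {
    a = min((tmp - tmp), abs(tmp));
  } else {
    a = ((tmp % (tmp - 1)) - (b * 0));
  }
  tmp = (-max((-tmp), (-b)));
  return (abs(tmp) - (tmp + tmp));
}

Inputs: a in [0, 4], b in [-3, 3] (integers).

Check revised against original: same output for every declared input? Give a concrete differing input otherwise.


Changes here: min/max/abs usage differs, boolean connective usage differs, comparison usage differs; the full 35-point sweep finds no disagreement.
verdict: equivalent


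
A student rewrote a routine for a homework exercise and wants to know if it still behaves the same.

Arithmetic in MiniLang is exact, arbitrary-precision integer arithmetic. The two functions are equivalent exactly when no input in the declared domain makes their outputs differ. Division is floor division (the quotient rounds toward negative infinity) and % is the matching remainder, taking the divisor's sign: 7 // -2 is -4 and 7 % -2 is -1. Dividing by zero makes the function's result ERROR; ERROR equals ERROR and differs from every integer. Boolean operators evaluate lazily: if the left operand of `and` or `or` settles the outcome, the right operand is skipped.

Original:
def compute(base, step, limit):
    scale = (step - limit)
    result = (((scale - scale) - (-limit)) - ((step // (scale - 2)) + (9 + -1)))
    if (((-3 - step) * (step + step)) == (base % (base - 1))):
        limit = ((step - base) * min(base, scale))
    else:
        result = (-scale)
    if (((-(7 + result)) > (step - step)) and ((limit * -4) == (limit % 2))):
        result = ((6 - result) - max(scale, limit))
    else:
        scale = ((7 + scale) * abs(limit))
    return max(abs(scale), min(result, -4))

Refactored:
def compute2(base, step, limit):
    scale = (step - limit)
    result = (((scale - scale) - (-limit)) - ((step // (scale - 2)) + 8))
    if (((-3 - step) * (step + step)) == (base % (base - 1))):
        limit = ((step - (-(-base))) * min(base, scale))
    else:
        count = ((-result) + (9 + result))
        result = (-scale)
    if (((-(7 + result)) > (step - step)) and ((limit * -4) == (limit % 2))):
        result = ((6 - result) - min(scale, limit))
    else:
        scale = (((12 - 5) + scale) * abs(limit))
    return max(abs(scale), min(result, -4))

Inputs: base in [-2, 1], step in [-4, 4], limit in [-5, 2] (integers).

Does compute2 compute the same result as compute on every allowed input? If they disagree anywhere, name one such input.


Equivalent. Although `max(scale, limit)` became `min(scale, limit)`, no input in the stated domain can expose it.
Sweeping the whole domain (288 inputs) finds no disagreement.
Tracing base=-2, step=-1, limit=-1: compute: scale=0, then result=-9, then (((-3 - step) * (step + step)) == (base % (base - 1))) is false, then result=0, then (((-(7 + result)) > (step - step)) and ((limit * -4) == (limit % 2))) is false, then scale=7, then returns 7 | compute2: scale=0, then result=-9, then (((-3 - step) * (step + step)) == (base % (base - 1))) is false, then count=9, then result=0, then (((-(7 + result)) > (step - step)) and ((limit * -4) == (limit % 2))) is false, then scale=7, then returns 7 — matching result 7.
verdict: equivalent


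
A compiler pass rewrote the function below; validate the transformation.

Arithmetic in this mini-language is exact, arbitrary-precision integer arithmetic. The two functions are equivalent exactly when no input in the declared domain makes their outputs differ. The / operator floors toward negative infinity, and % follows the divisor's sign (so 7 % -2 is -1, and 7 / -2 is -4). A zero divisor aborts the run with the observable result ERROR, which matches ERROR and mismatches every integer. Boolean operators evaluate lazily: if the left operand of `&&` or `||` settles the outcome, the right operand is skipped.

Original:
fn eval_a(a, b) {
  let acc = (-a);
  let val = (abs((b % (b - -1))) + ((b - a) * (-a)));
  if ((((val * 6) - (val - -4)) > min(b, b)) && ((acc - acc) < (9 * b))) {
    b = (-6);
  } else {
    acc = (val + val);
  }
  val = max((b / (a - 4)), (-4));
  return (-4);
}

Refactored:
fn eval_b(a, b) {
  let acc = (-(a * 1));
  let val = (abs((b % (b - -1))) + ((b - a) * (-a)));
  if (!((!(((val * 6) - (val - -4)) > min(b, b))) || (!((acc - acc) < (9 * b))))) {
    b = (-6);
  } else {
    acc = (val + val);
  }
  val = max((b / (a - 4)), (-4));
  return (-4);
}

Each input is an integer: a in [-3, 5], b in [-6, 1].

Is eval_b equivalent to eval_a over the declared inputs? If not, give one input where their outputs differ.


Side by side, the visible changes include: constant usage differs, arithmetic usage differs, boolean connective usage differs.
Spot check at a=-1, b=-5 — eval_a: acc=1, then val=-3, then ((((val * 6) - (val - -4)) > min(b, b)) && ((acc - acc) < (9 * b))) is false, then acc=-6, then val=1, then returns -4. eval_b: acc=1, then val=-3, then (!((!(((val * 6) - (val - -4)) > min(b, b))) || (!((acc - acc) < (9 * b))))) is false, then acc=-6, then val=1, then returns -4. Both give -4.
Every one of the 72 inputs gives matching results.
verdict: equivalent


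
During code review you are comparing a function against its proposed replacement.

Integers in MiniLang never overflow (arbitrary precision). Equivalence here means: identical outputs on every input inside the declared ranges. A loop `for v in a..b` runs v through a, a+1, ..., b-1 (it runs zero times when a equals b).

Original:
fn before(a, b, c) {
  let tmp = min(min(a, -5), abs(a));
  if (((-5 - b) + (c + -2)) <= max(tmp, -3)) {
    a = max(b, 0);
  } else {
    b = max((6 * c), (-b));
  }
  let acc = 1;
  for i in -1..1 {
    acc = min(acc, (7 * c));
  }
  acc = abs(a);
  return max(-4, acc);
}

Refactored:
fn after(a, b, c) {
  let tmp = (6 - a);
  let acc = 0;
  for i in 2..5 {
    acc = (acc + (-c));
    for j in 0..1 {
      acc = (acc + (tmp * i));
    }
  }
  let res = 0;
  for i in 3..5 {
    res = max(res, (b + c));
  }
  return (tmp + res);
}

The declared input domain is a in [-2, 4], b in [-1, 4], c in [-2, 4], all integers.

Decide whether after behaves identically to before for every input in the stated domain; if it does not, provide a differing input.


These are not equivalent — on a=-2, b=-1, c=-2 the outputs split (0 vs 8).
before: tmp := -5 | (((-5 - b) + (c + -2)) <= max(tmp, -3)): true | a := 0 | acc := 1 | iter i=-1: | acc := -14 | iter i=0: | acc := -14 | acc := 0 | result 0
after: tmp := 8 | acc := 0 | iter i=2: | acc := 2 | iter j=0: | acc := 18 | iter i=3: | acc := 20 | iter j=0: | acc := 44 | iter i=4: | acc := 46 | iter j=0: | acc := 78 | res := 0 | iter i=3: | res := 0 | iter i=4: | res := 0 | result 8
verdict: not equivalent; witness: a=-2, b=-1, c=-2


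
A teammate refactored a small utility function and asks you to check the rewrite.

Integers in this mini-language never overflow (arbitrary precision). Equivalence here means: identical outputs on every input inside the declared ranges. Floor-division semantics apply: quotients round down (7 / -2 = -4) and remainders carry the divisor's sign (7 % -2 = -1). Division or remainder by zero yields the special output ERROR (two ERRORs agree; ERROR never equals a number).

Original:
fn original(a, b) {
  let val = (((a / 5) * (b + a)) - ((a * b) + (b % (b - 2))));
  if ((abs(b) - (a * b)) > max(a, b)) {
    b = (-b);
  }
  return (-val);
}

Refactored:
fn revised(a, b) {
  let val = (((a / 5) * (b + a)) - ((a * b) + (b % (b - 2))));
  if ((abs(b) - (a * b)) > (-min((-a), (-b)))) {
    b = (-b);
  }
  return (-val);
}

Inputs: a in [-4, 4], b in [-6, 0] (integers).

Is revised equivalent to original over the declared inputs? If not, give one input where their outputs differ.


The two are interchangeable: min/max/abs usage differs, and every declared input agrees.
Tracing a=1, b=-4: original: val = 8; ((abs(b) - (a * b)) > max(a, b)) -> true; b = 4; return -8 | revised: val = 8; ((abs(b) - (a * b)) > (-min((-a), (-b)))) -> true; b = 4; return -8 — matching result -8.
Across all 63 domain points the two functions coincide.
verdict: equivalent


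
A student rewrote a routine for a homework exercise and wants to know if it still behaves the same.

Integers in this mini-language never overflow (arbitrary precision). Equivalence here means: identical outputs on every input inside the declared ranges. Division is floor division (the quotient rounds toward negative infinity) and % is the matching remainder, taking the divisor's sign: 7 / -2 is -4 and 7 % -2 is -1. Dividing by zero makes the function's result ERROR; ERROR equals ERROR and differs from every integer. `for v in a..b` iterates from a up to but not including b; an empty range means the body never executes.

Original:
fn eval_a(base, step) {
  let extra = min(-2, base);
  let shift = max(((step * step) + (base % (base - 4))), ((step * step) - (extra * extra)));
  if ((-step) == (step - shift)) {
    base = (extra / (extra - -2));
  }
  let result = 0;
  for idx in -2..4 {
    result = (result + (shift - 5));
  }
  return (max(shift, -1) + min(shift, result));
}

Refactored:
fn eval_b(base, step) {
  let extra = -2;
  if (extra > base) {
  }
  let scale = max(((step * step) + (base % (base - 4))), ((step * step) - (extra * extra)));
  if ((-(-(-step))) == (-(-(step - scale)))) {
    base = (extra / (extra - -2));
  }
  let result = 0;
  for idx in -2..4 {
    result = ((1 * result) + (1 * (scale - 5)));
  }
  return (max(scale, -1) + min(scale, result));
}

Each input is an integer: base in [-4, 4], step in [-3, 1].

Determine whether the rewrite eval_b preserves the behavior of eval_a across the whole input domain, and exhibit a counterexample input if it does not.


These are not equivalent — on base=-3, step=-1 the outputs split (-43 vs ERROR).
eval_a: extra := -3 | shift := -2 | ((-step) == (step - shift)): true | base := 3 | result := 0 | iter idx=-2: | result := -7 | iter idx=-1: | result := -14 | iter idx=0: | result := -21 | iter idx=1: | result := -28 | iter idx=2: | result := -35 | iter idx=3: | result := -42 | result -43
eval_b: extra := -2 | (extra > base): true | scale := -2 | ((-(-(-step))) == (-(-(step - scale)))): true | divide-by-zero, output ERROR
verdict: not equivalent; witness: base=-3, step=-1


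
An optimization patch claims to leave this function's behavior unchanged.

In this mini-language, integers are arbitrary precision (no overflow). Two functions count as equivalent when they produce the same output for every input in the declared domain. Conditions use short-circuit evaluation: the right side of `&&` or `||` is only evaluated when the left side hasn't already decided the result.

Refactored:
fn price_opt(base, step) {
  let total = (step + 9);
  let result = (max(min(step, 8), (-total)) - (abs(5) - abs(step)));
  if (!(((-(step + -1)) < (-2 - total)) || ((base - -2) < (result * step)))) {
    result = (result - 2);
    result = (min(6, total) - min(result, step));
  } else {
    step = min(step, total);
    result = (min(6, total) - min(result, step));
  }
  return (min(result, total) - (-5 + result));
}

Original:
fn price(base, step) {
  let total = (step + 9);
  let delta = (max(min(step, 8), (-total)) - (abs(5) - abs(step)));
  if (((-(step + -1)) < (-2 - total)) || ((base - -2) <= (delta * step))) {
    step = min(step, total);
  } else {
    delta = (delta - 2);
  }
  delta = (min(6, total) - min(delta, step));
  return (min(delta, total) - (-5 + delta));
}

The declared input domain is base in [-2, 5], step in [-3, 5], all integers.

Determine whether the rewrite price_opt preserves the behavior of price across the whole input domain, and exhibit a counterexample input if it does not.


Consider the input base=-2, step=0.
price: total = 9; delta = -5; (((-(step + -1)) < (-2 - total)) || ((base - -2) <= (delta * step))) -> true; step = 0; delta = 11; return 3
price_opt: total = 9; result = -5; (!(((-(step + -1)) < (-2 - total)) || ((base - -2) < (result * step)))) -> true; result = -7; result = 13; return 1
3 against 1: the behavior changed.
verdict: not equivalent; witness: base=-2, step=0


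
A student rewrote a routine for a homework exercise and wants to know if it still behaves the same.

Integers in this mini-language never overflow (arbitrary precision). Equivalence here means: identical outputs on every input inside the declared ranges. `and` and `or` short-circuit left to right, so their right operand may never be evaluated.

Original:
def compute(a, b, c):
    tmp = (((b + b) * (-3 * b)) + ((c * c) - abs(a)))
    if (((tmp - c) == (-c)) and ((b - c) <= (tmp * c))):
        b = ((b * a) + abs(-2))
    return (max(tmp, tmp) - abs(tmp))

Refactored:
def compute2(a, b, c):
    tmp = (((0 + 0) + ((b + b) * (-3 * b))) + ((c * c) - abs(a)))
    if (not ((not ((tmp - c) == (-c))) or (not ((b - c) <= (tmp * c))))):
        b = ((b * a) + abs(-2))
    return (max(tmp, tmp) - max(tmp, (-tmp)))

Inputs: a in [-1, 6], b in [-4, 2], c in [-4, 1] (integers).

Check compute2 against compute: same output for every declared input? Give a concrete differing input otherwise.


Equivalent — the differences include arithmetic usage differs; also constant usage differs; also boolean connective usage differs; also min/max/abs usage differs, yet no declared input distinguishes the two.
Tracing a=0, b=1, c=-3: compute: tmp = 3; (((tmp - c) == (-c)) and ((b - c) <= (tmp * c))) -> false; return 0 | compute2: tmp = 3; (not ((not ((tmp - c) == (-c))) or (not ((b - c) <= (tmp * c))))) -> false; return 0 — matching result 0.
Across all 336 domain points the two functions coincide.
verdict: equivalent
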